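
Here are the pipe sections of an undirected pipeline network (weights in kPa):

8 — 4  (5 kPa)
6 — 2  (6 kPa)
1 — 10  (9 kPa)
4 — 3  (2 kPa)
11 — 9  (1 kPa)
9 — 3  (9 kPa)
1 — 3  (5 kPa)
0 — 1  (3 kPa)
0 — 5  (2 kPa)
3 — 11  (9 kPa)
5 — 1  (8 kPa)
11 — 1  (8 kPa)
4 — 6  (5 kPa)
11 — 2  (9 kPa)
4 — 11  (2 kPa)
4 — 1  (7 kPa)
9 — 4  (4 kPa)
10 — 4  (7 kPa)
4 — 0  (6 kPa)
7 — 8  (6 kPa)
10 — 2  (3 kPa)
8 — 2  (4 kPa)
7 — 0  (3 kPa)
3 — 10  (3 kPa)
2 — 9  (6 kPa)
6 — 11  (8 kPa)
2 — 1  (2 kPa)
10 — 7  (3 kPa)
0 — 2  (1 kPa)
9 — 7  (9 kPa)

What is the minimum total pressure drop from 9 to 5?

9 kPa

Compare a few routes:
9 → 2 → 1 → 0 → 5: 6+2+3+2 = 13
9 → 4 → 0 → 5: 4+6+2 = 12
9 → 11 → 4 → 0 → 5: 1+2+6+2 = 11
9 → 2 → 0 → 5: 6+1+2 = 9
Cheapest is 9 → 2 → 0 → 5 at 9 kPa.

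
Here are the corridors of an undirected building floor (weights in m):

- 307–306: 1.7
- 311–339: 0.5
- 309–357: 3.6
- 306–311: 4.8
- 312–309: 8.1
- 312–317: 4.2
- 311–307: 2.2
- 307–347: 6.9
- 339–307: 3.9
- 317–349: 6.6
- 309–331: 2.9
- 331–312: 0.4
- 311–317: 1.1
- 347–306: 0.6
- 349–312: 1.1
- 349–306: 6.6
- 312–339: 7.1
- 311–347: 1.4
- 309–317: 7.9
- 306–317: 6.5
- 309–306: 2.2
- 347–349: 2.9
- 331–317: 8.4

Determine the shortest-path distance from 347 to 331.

4.4 m

Settle nodes by increasing distance from 347:
347: 0
306: 0.6  (via 347)
311: 1.4  (via 347)
339: 1.9  (via 311)
307: 2.3  (via 306)
317: 2.5  (via 311)
309: 2.8  (via 306)
349: 2.9  (via 347)
312: 4  (via 349)
331: 4.4  (via 312)
Shortest route: 347–349–312–331 = 4.4 m.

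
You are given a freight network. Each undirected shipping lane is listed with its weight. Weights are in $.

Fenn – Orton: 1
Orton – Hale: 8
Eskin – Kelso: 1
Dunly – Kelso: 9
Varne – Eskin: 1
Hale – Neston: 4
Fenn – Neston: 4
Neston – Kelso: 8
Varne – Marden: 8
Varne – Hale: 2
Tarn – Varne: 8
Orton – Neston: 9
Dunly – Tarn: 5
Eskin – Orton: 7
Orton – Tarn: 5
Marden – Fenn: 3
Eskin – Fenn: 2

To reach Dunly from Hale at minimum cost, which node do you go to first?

Varne

Candidate routes:
Hale–Varne–Eskin–Fenn–Orton–Tarn–Dunly: 2+1+2+1+5+5 = 16
Hale–Varne–Tarn–Dunly: 2+8+5 = 15
Hale–Varne–Eskin–Kelso–Dunly: 2+1+1+9 = 13
Cheapest is Hale–Varne–Eskin–Kelso–Dunly at $13.
So from Hale the first move is to Varne.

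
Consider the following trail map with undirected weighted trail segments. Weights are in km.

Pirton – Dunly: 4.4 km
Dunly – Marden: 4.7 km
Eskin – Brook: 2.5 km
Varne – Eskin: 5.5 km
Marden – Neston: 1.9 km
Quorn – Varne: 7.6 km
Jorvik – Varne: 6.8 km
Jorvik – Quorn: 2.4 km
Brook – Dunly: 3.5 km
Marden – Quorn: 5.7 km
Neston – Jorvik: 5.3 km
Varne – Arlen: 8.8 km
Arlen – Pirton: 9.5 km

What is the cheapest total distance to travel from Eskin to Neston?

Candidate routes:
Eskin–Varne–Quorn–Marden–Neston: 5.5+7.6+5.7+1.9 = 20.7
Eskin–Varne–Quorn–Jorvik–Neston: 5.5+7.6+2.4+5.3 = 20.8
Eskin–Varne–Jorvik–Neston: 5.5+6.8+5.3 = 17.6
Eskin–Brook–Dunly–Marden–Neston: 2.5+3.5+4.7+1.9 = 12.6
The minimum is 12.6 km via Eskin–Brook–Dunly–Marden–Neston.

12.6 km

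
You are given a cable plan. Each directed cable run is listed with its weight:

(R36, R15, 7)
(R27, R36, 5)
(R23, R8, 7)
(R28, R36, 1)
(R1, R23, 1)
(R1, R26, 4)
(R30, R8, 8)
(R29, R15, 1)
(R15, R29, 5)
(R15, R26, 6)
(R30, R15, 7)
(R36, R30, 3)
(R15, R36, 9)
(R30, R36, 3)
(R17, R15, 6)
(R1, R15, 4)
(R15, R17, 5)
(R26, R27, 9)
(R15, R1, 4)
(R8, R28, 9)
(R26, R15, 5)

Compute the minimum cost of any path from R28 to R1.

Running Dijkstra from R28:
R28: 0
R36: 1  (via R28)
R30: 4  (via R36)
R15: 8  (via R36)
R1: 12  (via R15)
Shortest route: R28–R36–R15–R1 = 12.

12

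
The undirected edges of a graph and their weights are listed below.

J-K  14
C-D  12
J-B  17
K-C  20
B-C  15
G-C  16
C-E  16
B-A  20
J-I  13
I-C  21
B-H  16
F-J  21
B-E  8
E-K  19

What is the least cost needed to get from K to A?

47

Candidate routes:
K → J → B → A: 14+17+20 = 51
K → C → B → A: 20+15+20 = 55
K → E → B → A: 19+8+20 = 47
Cheapest is K → E → B → A at 47.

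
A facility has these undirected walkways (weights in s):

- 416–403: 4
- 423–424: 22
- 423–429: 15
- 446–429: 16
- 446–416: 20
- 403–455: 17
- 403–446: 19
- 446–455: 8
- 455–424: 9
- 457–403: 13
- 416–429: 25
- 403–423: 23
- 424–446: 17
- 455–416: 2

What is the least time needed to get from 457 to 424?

28 s

Running Dijkstra from 457:
457: 0
403: 13  (via 457)
416: 17  (via 403)
455: 19  (via 416)
446: 27  (via 455)
424: 28  (via 455)
Shortest route: 457 → 403 → 416 → 455 → 424 = 28 s.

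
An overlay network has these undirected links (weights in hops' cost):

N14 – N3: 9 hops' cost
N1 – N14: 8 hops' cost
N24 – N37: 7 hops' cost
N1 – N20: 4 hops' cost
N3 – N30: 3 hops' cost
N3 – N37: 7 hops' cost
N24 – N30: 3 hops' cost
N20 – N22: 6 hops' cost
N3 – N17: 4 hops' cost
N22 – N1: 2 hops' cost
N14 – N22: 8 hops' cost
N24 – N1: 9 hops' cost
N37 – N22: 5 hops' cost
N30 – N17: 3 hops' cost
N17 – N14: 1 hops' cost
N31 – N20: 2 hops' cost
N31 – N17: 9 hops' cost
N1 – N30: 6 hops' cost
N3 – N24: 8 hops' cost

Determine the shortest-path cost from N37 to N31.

13 hops' cost

Settle nodes by increasing distance from N37:
N37: 0
N22: 5  (via N37)
N3: 7  (via N37)
N1: 7  (via N22)
N24: 7  (via N37)
N30: 10  (via N3)
N20: 11  (via N22)
N17: 11  (via N3)
N14: 12  (via N17)
N31: 13  (via N20)
Shortest route: N37–N22–N20–N31 = 13 hops' cost.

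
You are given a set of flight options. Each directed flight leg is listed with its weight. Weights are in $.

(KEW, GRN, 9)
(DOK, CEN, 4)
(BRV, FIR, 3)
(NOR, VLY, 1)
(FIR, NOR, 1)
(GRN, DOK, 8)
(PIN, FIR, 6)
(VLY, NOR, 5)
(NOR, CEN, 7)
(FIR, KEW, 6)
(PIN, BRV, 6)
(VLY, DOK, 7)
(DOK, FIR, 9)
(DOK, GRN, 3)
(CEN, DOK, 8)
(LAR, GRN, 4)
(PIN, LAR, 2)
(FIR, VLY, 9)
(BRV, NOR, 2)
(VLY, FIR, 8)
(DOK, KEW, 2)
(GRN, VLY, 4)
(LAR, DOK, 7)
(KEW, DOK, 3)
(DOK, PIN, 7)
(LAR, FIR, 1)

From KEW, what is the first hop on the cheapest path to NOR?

Enumerating some paths:
KEW → DOK → FIR → NOR: 3+9+1 = 13
KEW → DOK → PIN → LAR → FIR → NOR: 3+7+2+1+1 = 14
KEW → DOK → GRN → VLY → NOR: 3+3+4+5 = 15
The minimum is $13 via KEW → DOK → FIR → NOR.
So from KEW the first move is to DOK.

DOK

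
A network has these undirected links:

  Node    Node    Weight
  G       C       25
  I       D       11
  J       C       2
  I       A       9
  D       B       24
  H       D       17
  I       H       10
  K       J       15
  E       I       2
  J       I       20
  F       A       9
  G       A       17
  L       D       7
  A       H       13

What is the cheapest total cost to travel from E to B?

Running Dijkstra from E:
E: 0
I: 2  (via E)
A: 11  (via I)
H: 12  (via I)
D: 13  (via I)
F: 20  (via A)
L: 20  (via D)
J: 22  (via I)
C: 24  (via J)
G: 28  (via A)
B: 37  (via D)
Shortest route: E → I → D → B = 37.

37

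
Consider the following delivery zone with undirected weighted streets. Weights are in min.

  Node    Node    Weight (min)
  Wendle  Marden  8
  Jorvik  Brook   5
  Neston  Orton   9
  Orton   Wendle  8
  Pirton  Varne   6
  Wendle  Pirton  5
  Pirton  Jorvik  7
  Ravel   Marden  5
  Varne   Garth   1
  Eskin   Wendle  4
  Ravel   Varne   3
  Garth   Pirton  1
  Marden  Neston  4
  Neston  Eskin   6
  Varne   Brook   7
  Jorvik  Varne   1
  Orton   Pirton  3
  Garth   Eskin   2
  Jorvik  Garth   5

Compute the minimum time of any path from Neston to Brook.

Shortest distances from Neston:
Neston: 0
Marden: 4  (via Neston)
Eskin: 6  (via Neston)
Garth: 8  (via Eskin)
Varne: 9  (via Garth)
Pirton: 9  (via Garth)
Orton: 9  (via Neston)
Ravel: 9  (via Marden)
Jorvik: 10  (via Varne)
Wendle: 10  (via Eskin)
Brook: 15  (via Jorvik)
Shortest route: Neston → Eskin → Garth → Varne → Jorvik → Brook = 15 min.

15 min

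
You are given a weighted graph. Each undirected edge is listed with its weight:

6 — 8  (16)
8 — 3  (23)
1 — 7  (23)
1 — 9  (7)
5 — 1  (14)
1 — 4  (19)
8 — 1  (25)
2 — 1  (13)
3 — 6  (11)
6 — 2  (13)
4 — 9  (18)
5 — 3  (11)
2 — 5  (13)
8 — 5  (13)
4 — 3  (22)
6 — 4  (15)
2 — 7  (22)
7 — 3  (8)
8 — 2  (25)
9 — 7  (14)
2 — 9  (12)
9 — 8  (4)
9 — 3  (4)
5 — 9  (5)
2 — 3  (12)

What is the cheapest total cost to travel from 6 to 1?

22

Running Dijkstra from 6:
6: 0
3: 11  (via 6)
2: 13  (via 6)
4: 15  (via 6)
9: 15  (via 3)
8: 16  (via 6)
7: 19  (via 3)
5: 20  (via 9)
1: 22  (via 9)
Shortest route: 6 → 3 → 9 → 1 = 22.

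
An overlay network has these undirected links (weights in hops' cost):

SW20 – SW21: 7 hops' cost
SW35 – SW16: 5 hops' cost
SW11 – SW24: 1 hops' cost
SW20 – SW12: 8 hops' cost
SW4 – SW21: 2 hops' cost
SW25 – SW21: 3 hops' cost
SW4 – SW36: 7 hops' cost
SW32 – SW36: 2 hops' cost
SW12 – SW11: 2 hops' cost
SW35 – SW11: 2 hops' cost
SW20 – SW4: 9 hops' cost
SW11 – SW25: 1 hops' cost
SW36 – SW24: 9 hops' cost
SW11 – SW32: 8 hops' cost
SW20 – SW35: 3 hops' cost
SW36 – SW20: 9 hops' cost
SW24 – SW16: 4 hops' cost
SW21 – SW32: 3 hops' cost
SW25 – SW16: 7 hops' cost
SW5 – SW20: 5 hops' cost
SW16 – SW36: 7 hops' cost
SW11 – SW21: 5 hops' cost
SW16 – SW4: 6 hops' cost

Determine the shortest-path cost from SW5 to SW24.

11 hops' cost

Settle nodes by increasing distance from SW5:
SW5: 0
SW20: 5  (via SW5)
SW35: 8  (via SW20)
SW11: 10  (via SW35)
SW25: 11  (via SW11)
SW24: 11  (via SW11)
Shortest route: SW5 → SW20 → SW35 → SW11 → SW24 = 11 hops' cost.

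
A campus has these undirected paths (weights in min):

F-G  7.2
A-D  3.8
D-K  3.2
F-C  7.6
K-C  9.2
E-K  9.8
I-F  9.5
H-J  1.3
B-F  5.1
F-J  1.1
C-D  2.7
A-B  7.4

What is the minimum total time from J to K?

14.6 min

Candidate routes:
J - F - B - A - D - C - K: 1.1+5.1+7.4+3.8+2.7+9.2 = 29.3
J - F - C - D - K: 1.1+7.6+2.7+3.2 = 14.6
J - F - B - A - D - K: 1.1+5.1+7.4+3.8+3.2 = 20.6
J - F - C - K: 1.1+7.6+9.2 = 17.9
The minimum is 14.6 min via J - F - C - D - K.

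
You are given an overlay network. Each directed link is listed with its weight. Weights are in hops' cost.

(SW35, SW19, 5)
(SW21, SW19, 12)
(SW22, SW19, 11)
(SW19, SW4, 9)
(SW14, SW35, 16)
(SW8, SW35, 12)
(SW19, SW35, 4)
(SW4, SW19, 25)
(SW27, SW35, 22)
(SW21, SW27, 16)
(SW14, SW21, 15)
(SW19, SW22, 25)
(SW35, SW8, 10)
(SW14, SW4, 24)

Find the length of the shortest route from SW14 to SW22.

46 hops' cost

Shortest distances from SW14:
SW14: 0
SW21: 15  (via SW14)
SW35: 16  (via SW14)
SW19: 21  (via SW35)
SW4: 24  (via SW14)
SW8: 26  (via SW35)
SW27: 31  (via SW21)
SW22: 46  (via SW19)
Shortest route: SW14–SW35–SW19–SW22 = 46 hops' cost.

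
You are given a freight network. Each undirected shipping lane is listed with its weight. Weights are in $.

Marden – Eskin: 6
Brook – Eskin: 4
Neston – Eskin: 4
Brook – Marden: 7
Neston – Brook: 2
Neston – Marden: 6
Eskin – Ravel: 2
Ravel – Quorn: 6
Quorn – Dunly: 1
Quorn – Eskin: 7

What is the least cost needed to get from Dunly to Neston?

Compare a few routes:
Dunly–Quorn–Eskin–Neston: 1+7+4 = 12
Dunly–Quorn–Ravel–Eskin–Neston: 1+6+2+4 = 13
Cheapest is Dunly–Quorn–Eskin–Neston at $12.

$12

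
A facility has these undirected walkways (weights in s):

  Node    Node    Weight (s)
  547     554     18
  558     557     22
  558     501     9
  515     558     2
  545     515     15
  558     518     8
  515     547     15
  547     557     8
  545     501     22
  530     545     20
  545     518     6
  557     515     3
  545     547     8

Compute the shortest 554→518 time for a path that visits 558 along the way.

39 s

Shortest 554→558: 554–547–557–515–558 = 31
Shortest 558→518: 558–518 = 8
Total via 558: 31 + 8 = 39 s.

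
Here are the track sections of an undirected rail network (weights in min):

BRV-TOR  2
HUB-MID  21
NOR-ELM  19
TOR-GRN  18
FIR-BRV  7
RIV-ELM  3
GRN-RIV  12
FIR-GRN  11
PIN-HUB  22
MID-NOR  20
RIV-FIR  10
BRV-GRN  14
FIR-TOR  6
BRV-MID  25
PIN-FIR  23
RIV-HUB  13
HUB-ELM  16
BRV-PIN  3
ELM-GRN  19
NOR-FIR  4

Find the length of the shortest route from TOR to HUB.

Enumerating some paths:
TOR–FIR–RIV–ELM–HUB: 6+10+3+16 = 35
TOR–FIR–RIV–HUB: 6+10+13 = 29
TOR–BRV–FIR–RIV–HUB: 2+7+10+13 = 32
TOR–BRV–PIN–HUB: 2+3+22 = 27
The minimum is 27 min via TOR–BRV–PIN–HUB.

27 min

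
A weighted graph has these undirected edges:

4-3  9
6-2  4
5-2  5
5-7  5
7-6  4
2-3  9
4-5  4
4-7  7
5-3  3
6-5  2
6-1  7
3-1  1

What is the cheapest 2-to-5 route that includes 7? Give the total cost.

13

Best 2 to 7: 2 → 6 → 7 costing 8
Best 7 to 5: 7 → 5 costing 5
Total via 7: 8 + 5 = 13.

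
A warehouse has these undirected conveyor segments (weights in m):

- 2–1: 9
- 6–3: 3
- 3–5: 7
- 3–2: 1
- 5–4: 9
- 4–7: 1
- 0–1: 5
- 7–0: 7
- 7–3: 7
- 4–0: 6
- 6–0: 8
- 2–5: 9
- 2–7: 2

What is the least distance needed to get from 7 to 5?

Enumerating some paths:
7 - 3 - 5: 7+7 = 14
7 - 2 - 5: 2+9 = 11
7 - 4 - 5: 1+9 = 10
Cheapest is 7 - 4 - 5 at 10 m.

10 m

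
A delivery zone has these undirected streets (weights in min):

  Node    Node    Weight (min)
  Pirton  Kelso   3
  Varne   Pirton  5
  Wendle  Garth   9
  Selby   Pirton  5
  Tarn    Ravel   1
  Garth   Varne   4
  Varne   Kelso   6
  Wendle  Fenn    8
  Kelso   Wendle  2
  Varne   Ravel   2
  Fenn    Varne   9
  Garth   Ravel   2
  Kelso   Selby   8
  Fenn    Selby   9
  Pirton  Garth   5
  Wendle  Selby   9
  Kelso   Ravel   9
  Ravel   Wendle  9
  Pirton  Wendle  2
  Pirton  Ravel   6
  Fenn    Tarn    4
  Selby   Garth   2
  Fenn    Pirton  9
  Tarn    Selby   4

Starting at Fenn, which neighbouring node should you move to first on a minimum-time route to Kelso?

Wendle

Candidate routes:
Fenn → Pirton → Kelso: 9+3 = 12
Fenn → Wendle → Kelso: 8+2 = 10
Cheapest is Fenn → Wendle → Kelso at 10 min.
So from Fenn the first move is to Wendle.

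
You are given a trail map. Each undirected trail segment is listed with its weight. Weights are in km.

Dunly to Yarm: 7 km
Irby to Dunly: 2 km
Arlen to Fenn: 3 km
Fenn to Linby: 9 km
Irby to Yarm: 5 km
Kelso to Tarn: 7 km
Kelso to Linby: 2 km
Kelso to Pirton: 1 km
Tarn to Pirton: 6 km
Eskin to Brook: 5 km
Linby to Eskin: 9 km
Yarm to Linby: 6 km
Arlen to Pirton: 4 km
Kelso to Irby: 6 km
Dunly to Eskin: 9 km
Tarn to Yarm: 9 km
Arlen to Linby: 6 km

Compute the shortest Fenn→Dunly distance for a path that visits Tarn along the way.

28 km

Shortest Fenn→Tarn: Fenn–Arlen–Pirton–Tarn = 13
Shortest Tarn→Dunly: Tarn–Kelso–Irby–Dunly = 15
Total via Tarn: 13 + 15 = 28 km.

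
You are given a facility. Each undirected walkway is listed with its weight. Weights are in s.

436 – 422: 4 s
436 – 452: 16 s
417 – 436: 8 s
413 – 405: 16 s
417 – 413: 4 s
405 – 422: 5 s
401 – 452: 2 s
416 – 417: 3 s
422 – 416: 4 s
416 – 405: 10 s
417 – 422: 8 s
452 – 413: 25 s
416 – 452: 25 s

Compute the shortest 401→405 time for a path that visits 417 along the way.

Best 401 to 417: 401 → 452 → 436 → 417 costing 26
Shortest 417→405: 417 → 416 → 422 → 405 = 12
Total via 417: 26 + 12 = 38 s.

38 s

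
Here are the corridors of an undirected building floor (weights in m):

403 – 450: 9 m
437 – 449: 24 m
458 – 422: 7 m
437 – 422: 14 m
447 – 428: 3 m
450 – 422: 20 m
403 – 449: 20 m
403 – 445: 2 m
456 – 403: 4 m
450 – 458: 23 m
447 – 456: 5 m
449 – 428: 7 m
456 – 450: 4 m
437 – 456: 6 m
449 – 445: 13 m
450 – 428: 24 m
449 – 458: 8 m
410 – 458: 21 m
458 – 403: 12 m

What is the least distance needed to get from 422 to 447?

25 m

Running Dijkstra from 422:
422: 0
458: 7  (via 422)
437: 14  (via 422)
449: 15  (via 458)
403: 19  (via 458)
456: 20  (via 437)
450: 20  (via 422)
445: 21  (via 403)
428: 22  (via 449)
447: 25  (via 456)
Shortest route: 422–437–456–447 = 25 m.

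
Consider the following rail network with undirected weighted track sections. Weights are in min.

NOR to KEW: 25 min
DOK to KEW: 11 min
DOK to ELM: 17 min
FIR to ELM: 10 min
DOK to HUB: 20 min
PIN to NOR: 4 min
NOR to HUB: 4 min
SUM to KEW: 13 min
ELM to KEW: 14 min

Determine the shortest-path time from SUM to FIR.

Enumerating some paths:
SUM - KEW - DOK - ELM - FIR: 13+11+17+10 = 51
SUM - KEW - ELM - FIR: 13+14+10 = 37
SUM - KEW - NOR - HUB - DOK - ELM - FIR: 13+25+4+20+17+10 = 89
Cheapest is SUM - KEW - ELM - FIR at 37 min.

37 min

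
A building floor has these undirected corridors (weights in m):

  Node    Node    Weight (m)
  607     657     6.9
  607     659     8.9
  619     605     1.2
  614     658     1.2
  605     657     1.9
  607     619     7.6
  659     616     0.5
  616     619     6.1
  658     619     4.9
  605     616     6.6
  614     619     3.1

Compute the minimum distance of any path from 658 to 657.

Running Dijkstra from 658:
658: 0
614: 1.2  (via 658)
619: 4.3  (via 614)
605: 5.5  (via 619)
657: 7.4  (via 605)
Shortest route: 658–614–619–605–657 = 7.4 m.

7.4 m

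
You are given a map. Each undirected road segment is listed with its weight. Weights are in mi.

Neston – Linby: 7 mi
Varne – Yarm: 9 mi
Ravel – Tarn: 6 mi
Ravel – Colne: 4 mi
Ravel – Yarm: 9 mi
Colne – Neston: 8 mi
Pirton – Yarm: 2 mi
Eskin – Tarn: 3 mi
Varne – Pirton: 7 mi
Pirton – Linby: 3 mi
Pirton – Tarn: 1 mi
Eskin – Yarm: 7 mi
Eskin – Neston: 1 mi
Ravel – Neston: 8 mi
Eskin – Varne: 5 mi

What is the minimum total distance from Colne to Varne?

Compare a few routes:
Colne → Ravel → Tarn → Pirton → Varne: 4+6+1+7 = 18
Colne → Ravel → Tarn → Eskin → Varne: 4+6+3+5 = 18
Colne → Neston → Eskin → Varne: 8+1+5 = 14
Colne → Ravel → Neston → Eskin → Varne: 4+8+1+5 = 18
The minimum is 14 mi via Colne → Neston → Eskin → Varne.

14 mi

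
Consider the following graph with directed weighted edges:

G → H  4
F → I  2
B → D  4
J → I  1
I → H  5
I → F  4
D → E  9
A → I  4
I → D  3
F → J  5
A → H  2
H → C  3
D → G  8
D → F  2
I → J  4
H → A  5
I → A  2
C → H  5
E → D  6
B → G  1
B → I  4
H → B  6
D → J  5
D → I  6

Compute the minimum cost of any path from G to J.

17

Candidate routes:
G - H - A - I - J: 4+5+4+4 = 17
G - H - B - D - J: 4+6+4+5 = 19
G - H - B - I - J: 4+6+4+4 = 18
G - H - A - I - D - J: 4+5+4+3+5 = 21
The minimum is 17 via G - H - A - I - J.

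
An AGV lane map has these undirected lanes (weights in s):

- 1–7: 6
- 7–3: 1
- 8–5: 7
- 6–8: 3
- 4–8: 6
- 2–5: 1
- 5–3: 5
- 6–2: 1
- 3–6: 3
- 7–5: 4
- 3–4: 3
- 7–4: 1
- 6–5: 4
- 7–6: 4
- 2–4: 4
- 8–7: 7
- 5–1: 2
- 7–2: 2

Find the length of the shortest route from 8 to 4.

Compare a few routes:
8 - 6 - 2 - 7 - 4: 3+1+2+1 = 7
8 - 4: 6 = 6
Cheapest is 8 - 4 at 6 s.

6 s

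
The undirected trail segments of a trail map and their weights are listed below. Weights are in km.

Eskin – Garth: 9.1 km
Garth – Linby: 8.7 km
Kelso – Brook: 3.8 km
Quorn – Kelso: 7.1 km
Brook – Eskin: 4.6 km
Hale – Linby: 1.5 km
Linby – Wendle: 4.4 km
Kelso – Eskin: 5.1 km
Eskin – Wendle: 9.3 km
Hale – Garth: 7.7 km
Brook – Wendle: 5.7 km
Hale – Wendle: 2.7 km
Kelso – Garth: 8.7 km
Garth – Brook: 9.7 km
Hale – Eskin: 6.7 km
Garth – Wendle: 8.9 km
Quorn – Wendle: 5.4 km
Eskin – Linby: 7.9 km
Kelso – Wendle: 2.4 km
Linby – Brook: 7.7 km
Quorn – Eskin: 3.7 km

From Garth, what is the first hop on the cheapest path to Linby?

Compare a few routes:
Garth → Wendle → Hale → Linby: 8.9+2.7+1.5 = 13.1
Garth → Hale → Linby: 7.7+1.5 = 9.2
Garth → Linby: 8.7 = 8.7
The minimum is 8.7 km via Garth → Linby.
So from Garth the first move is to Linby.

Linby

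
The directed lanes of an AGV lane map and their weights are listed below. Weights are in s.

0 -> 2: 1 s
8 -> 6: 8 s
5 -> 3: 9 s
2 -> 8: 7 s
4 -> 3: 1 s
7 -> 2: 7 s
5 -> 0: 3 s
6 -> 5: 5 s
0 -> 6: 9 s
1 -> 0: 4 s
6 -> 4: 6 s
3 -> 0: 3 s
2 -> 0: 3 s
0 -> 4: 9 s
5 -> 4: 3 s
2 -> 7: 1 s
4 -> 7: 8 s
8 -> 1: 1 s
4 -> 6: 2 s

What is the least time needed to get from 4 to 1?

Enumerating some paths:
4–3–0–2–8–1: 1+3+1+7+1 = 13
4–6–5–0–2–8–1: 2+5+3+1+7+1 = 19
Cheapest is 4–3–0–2–8–1 at 13 s.

13 s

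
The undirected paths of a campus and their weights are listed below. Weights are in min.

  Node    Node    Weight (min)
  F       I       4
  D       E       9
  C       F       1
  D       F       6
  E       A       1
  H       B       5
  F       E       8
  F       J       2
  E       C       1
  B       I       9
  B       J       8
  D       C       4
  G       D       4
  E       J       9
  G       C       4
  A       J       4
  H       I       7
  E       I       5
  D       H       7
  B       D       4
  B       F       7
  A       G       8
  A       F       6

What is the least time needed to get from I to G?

9 min

Candidate routes:
I - F - C - G: 4+1+4 = 9
I - E - C - G: 5+1+4 = 10
Cheapest is I - F - C - G at 9 min.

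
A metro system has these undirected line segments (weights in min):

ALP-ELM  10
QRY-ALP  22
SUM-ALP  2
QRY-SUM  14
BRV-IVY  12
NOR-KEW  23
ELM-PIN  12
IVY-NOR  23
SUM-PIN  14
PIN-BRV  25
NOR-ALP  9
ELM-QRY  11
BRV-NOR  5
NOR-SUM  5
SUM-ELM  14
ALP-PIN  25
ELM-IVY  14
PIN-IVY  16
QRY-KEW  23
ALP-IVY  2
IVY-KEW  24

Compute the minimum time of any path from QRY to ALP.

16 min

Shortest distances from QRY:
QRY: 0
ELM: 11  (via QRY)
SUM: 14  (via QRY)
ALP: 16  (via SUM)
Shortest route: QRY–SUM–ALP = 16 min.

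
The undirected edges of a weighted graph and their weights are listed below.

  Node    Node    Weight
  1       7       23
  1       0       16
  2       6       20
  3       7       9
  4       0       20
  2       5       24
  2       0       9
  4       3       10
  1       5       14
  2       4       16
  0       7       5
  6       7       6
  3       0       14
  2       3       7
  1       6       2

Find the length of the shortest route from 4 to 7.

Candidate routes:
4 - 0 - 7: 20+5 = 25
4 - 3 - 0 - 7: 10+14+5 = 29
4 - 2 - 0 - 7: 16+9+5 = 30
4 - 3 - 7: 10+9 = 19
Cheapest is 4 - 3 - 7 at 19.

19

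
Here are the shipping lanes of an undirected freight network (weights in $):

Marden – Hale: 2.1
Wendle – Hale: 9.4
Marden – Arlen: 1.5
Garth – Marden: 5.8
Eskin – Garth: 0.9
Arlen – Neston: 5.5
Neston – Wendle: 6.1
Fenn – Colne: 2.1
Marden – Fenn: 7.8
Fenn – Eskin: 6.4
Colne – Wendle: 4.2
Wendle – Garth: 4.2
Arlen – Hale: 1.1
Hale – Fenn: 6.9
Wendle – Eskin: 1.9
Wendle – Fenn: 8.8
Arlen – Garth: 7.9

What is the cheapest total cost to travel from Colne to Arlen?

Shortest distances from Colne:
Colne: 0
Fenn: 2.1  (via Colne)
Wendle: 4.2  (via Colne)
Eskin: 6.1  (via Wendle)
Garth: 7  (via Eskin)
Hale: 9  (via Fenn)
Marden: 9.9  (via Fenn)
Arlen: 10.1  (via Hale)
Shortest route: Colne–Fenn–Hale–Arlen = $10.1.

$10.1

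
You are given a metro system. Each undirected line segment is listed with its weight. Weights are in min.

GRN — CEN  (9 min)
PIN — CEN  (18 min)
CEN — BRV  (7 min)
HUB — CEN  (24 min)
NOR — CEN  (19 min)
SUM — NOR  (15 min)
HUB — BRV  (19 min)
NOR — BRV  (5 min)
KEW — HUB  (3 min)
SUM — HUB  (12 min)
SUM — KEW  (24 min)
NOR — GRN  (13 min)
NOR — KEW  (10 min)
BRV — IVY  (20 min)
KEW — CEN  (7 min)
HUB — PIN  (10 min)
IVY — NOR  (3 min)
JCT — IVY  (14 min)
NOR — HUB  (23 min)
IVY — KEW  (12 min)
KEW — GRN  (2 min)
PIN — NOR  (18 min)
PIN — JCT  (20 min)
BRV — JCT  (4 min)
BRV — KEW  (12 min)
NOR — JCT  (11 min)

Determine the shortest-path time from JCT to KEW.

16 min

Shortest distances from JCT:
JCT: 0
BRV: 4  (via JCT)
NOR: 9  (via BRV)
CEN: 11  (via BRV)
IVY: 12  (via NOR)
KEW: 16  (via BRV)
Shortest route: JCT–BRV–KEW = 16 min.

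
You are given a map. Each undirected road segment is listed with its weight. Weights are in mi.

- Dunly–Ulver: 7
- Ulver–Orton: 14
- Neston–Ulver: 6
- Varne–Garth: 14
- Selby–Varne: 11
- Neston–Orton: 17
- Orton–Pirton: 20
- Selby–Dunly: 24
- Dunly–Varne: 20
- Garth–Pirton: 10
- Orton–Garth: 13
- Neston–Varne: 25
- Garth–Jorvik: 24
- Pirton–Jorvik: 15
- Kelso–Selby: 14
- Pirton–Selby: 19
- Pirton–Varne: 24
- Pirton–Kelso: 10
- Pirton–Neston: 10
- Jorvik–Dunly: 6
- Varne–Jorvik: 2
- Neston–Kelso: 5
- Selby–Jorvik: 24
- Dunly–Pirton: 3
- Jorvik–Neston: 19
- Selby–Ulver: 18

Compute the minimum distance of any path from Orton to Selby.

32 mi

Compare a few routes:
Orton - Neston - Kelso - Selby: 17+5+14 = 36
Orton - Ulver - Selby: 14+18 = 32
Orton - Garth - Varne - Selby: 13+14+11 = 38
Orton - Pirton - Selby: 20+19 = 39
The minimum is 32 mi via Orton - Ulver - Selby.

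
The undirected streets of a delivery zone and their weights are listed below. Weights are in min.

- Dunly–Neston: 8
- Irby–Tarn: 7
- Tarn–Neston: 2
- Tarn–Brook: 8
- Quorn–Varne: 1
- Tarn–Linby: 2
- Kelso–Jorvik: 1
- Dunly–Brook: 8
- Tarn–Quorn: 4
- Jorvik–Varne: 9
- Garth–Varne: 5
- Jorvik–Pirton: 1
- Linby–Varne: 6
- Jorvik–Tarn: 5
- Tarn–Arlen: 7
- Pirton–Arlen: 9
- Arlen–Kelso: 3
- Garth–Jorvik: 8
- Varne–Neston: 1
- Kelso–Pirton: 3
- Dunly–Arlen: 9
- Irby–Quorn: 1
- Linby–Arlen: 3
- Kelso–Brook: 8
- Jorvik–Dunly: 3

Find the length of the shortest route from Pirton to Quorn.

10 min

Candidate routes:
Pirton - Jorvik - Tarn - Quorn: 1+5+4 = 10
Pirton - Jorvik - Varne - Quorn: 1+9+1 = 11
The minimum is 10 min via Pirton - Jorvik - Tarn - Quorn.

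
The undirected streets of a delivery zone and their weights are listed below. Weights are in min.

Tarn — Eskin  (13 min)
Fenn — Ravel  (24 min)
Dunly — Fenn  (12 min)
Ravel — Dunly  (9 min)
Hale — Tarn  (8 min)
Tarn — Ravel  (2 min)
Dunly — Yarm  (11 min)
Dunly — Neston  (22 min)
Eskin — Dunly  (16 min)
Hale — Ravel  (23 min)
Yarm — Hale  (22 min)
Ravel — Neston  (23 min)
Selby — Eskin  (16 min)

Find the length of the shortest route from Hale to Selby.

Candidate routes:
Hale–Ravel–Tarn–Eskin–Selby: 23+2+13+16 = 54
Hale–Tarn–Eskin–Selby: 8+13+16 = 37
Hale–Tarn–Ravel–Dunly–Eskin–Selby: 8+2+9+16+16 = 51
The minimum is 37 min via Hale–Tarn–Eskin–Selby.

37 min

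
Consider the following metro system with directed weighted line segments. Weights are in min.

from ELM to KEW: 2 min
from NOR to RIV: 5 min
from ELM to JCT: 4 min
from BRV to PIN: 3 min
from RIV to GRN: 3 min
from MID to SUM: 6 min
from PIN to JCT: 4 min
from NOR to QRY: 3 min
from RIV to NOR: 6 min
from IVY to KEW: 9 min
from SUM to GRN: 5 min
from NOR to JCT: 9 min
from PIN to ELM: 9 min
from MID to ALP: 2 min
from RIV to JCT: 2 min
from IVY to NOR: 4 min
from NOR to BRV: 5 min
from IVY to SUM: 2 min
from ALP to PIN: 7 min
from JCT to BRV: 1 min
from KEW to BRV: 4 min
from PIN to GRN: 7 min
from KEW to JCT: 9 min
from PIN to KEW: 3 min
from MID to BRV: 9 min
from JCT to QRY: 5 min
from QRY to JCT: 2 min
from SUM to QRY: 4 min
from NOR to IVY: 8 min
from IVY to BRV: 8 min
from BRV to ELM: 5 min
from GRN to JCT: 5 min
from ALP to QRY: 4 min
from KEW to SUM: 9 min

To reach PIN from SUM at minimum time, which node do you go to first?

Candidate routes:
SUM - GRN - JCT - BRV - PIN: 5+5+1+3 = 14
SUM - QRY - JCT - BRV - PIN: 4+2+1+3 = 10
The minimum is 10 min via SUM - QRY - JCT - BRV - PIN.
So from SUM the first move is to QRY.

QRY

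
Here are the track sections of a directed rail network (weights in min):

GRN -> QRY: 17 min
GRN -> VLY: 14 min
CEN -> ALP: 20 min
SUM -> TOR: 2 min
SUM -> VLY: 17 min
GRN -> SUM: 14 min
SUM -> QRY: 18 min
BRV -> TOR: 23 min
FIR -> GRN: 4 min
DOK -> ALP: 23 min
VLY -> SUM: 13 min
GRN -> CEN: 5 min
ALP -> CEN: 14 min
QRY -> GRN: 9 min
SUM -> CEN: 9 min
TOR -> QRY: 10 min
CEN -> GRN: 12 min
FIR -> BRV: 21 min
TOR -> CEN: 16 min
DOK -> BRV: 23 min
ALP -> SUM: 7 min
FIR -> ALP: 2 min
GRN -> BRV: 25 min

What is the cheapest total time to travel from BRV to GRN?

42 min

Running Dijkstra from BRV:
BRV: 0
TOR: 23  (via BRV)
QRY: 33  (via TOR)
CEN: 39  (via TOR)
GRN: 42  (via QRY)
Shortest route: BRV–TOR–QRY–GRN = 42 min.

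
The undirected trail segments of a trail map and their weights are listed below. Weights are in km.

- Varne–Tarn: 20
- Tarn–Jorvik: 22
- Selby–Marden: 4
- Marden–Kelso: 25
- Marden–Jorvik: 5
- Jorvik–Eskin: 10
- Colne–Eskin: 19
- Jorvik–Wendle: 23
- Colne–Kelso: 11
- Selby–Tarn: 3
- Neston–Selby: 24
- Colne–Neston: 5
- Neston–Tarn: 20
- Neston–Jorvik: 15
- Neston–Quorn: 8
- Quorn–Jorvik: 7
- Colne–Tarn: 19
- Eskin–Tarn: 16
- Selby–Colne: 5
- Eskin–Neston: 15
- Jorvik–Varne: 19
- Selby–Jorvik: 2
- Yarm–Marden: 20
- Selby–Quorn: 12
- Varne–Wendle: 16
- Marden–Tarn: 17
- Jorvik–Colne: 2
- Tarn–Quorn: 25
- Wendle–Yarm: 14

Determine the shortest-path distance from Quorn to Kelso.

Running Dijkstra from Quorn:
Quorn: 0
Jorvik: 7  (via Quorn)
Neston: 8  (via Quorn)
Selby: 9  (via Jorvik)
Colne: 9  (via Jorvik)
Tarn: 12  (via Selby)
Marden: 12  (via Jorvik)
Eskin: 17  (via Jorvik)
Kelso: 20  (via Colne)
Shortest route: Quorn → Jorvik → Colne → Kelso = 20 km.

20 km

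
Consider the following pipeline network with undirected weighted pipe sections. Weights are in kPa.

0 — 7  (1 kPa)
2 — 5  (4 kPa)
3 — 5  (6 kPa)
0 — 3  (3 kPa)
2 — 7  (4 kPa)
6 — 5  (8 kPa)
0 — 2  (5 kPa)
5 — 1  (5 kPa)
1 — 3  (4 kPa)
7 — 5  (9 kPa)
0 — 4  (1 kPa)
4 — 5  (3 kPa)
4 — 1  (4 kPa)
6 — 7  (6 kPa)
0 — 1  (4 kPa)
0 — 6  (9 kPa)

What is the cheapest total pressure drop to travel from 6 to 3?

Settle nodes by increasing distance from 6:
6: 0
7: 6  (via 6)
0: 7  (via 7)
4: 8  (via 0)
5: 8  (via 6)
2: 10  (via 7)
3: 10  (via 0)
Shortest route: 6–7–0–3 = 10 kPa.

10 kPa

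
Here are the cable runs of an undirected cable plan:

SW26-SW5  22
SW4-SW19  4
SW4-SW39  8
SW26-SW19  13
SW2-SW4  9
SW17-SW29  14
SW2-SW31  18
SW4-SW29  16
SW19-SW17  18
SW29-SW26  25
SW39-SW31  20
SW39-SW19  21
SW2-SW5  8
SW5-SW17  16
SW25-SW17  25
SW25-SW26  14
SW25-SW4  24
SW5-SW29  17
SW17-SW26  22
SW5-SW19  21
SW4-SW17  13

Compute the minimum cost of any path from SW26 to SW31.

Settle nodes by increasing distance from SW26:
SW26: 0
SW19: 13  (via SW26)
SW25: 14  (via SW26)
SW4: 17  (via SW19)
SW17: 22  (via SW26)
SW5: 22  (via SW26)
SW39: 25  (via SW4)
SW29: 25  (via SW26)
SW2: 26  (via SW4)
SW31: 44  (via SW2)
Shortest route: SW26 → SW19 → SW4 → SW2 → SW31 = 44.

44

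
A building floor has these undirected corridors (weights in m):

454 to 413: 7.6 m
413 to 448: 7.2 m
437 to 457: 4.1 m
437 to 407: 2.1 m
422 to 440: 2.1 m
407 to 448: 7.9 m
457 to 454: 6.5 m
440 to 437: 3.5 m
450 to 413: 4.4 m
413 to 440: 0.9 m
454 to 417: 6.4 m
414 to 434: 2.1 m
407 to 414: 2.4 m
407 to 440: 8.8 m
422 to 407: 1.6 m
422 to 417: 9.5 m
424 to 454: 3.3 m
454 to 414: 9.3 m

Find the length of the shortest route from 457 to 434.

Enumerating some paths:
457 → 437 → 440 → 407 → 414 → 434: 4.1+3.5+8.8+2.4+2.1 = 20.9
457 → 437 → 440 → 422 → 407 → 414 → 434: 4.1+3.5+2.1+1.6+2.4+2.1 = 15.8
457 → 454 → 414 → 434: 6.5+9.3+2.1 = 17.9
457 → 437 → 407 → 414 → 434: 4.1+2.1+2.4+2.1 = 10.7
Cheapest is 457 → 437 → 407 → 414 → 434 at 10.7 m.

10.7 m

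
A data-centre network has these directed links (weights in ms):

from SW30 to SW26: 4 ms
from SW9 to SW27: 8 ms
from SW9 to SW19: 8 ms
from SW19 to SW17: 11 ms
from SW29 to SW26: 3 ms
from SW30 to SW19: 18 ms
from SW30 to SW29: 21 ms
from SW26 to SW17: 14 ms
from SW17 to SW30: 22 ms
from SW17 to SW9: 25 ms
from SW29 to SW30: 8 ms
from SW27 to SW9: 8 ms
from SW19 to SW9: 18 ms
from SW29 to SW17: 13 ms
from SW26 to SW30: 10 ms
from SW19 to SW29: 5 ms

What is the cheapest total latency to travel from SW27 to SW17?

Candidate routes:
SW27–SW9–SW19–SW29–SW17: 8+8+5+13 = 34
SW27–SW9–SW19–SW29–SW26–SW17: 8+8+5+3+14 = 38
SW27–SW9–SW19–SW17: 8+8+11 = 27
Cheapest is SW27–SW9–SW19–SW17 at 27 ms.

27 ms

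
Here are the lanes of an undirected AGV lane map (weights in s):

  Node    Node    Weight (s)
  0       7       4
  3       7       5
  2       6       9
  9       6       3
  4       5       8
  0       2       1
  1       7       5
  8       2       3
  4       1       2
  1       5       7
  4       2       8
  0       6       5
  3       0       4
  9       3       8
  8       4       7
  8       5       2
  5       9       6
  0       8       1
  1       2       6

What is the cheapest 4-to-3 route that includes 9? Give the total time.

22 s

Best 4 to 9: 4–5–9 costing 14
Shortest 9→3: 9–3 = 8
Total via 9: 14 + 8 = 22 s.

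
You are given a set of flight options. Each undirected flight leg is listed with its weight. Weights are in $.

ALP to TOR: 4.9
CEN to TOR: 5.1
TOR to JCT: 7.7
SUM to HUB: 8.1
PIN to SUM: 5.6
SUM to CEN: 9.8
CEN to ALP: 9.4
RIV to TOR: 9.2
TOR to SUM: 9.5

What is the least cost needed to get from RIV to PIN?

Running Dijkstra from RIV:
RIV: 0
TOR: 9.2  (via RIV)
ALP: 14.1  (via TOR)
CEN: 14.3  (via TOR)
JCT: 16.9  (via TOR)
SUM: 18.7  (via TOR)
PIN: 24.3  (via SUM)
Shortest route: RIV–TOR–SUM–PIN = $24.3.

$24.3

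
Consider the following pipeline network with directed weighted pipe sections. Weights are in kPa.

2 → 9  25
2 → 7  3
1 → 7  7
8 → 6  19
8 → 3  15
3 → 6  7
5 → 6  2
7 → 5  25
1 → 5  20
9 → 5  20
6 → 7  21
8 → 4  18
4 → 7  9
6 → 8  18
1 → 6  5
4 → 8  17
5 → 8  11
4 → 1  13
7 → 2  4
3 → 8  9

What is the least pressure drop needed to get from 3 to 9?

57 kPa

Candidate routes:
3 - 8 - 4 - 1 - 7 - 2 - 9: 9+18+13+7+4+25 = 76
3 - 6 - 7 - 2 - 9: 7+21+4+25 = 57
3 - 8 - 6 - 7 - 2 - 9: 9+19+21+4+25 = 78
3 - 8 - 4 - 7 - 2 - 9: 9+18+9+4+25 = 65
The minimum is 57 kPa via 3 - 6 - 7 - 2 - 9.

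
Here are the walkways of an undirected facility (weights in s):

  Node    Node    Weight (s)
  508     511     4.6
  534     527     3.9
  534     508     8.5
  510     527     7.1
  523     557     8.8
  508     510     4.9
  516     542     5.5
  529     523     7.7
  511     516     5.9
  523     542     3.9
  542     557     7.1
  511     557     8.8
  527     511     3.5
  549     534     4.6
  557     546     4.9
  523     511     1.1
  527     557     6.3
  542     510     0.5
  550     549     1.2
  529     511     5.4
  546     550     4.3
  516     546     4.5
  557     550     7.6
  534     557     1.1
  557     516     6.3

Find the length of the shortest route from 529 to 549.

Enumerating some paths:
529 → 511 → 527 → 534 → 549: 5.4+3.5+3.9+4.6 = 17.4
529 → 511 → 557 → 534 → 549: 5.4+8.8+1.1+4.6 = 19.9
529 → 523 → 511 → 527 → 534 → 549: 7.7+1.1+3.5+3.9+4.6 = 20.8
The minimum is 17.4 s via 529 → 511 → 527 → 534 → 549.

17.4 s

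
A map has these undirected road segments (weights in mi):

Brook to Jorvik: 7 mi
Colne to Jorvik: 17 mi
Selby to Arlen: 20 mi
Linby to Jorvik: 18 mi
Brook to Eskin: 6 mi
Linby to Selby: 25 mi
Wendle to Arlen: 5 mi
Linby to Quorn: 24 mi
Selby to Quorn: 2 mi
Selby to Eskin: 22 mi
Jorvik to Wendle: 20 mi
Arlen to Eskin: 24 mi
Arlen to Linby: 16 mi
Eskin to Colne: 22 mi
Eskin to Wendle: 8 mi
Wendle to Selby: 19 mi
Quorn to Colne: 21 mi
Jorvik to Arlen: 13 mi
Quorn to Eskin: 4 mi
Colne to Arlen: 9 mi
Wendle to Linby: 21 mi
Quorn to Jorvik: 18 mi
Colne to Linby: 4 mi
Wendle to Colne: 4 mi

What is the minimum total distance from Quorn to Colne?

16 mi

Enumerating some paths:
Quorn - Eskin - Wendle - Colne: 4+8+4 = 16
Quorn - Colne: 21 = 21
Cheapest is Quorn - Eskin - Wendle - Colne at 16 mi.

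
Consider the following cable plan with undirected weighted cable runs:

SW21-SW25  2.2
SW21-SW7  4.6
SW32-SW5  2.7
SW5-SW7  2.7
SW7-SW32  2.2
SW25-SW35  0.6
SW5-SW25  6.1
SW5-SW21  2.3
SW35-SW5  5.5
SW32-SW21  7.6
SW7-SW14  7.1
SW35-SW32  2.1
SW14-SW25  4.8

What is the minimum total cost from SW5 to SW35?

4.8

Settle nodes by increasing distance from SW5:
SW5: 0
SW21: 2.3  (via SW5)
SW32: 2.7  (via SW5)
SW7: 2.7  (via SW5)
SW25: 4.5  (via SW21)
SW35: 4.8  (via SW32)
Shortest route: SW5 → SW32 → SW35 = 4.8.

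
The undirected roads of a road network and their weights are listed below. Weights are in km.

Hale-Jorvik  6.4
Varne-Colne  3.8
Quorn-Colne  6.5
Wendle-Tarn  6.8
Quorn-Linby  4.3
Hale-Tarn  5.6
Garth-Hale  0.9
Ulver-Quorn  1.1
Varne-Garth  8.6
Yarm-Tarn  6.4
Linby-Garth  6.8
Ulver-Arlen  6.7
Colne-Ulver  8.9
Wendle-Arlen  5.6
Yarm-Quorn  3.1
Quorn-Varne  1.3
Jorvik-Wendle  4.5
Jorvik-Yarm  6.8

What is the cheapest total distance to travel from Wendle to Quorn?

Settle nodes by increasing distance from Wendle:
Wendle: 0
Jorvik: 4.5  (via Wendle)
Arlen: 5.6  (via Wendle)
Tarn: 6.8  (via Wendle)
Hale: 10.9  (via Jorvik)
Yarm: 11.3  (via Jorvik)
Garth: 11.8  (via Hale)
Ulver: 12.3  (via Arlen)
Quorn: 13.4  (via Ulver)
Shortest route: Wendle → Arlen → Ulver → Quorn = 13.4 km.

13.4 km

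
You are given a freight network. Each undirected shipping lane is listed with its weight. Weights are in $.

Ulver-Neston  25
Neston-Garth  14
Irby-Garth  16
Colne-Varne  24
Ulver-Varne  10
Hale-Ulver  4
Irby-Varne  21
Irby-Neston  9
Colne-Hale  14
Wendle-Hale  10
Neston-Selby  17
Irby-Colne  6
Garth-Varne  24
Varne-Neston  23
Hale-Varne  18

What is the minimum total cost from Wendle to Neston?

Enumerating some paths:
Wendle → Hale → Varne → Neston: 10+18+23 = 51
Wendle → Hale → Ulver → Neston: 10+4+25 = 39
Wendle → Hale → Ulver → Varne → Neston: 10+4+10+23 = 47
The minimum is $39 via Wendle → Hale → Ulver → Neston.

$39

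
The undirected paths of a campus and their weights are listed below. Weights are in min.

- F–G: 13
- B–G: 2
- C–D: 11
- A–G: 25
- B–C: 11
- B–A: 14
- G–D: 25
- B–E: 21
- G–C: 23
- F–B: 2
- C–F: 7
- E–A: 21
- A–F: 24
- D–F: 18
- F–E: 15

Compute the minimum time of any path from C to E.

Candidate routes:
C - B - F - E: 11+2+15 = 28
C - F - B - E: 7+2+21 = 30
C - F - E: 7+15 = 22
The minimum is 22 min via C - F - E.

22 min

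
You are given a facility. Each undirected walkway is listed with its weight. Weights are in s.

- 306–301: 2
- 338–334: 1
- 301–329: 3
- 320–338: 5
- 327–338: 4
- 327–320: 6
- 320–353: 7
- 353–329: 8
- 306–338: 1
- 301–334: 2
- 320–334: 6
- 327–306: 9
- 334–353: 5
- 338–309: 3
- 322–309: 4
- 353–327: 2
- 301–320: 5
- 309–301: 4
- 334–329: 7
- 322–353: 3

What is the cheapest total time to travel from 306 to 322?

8 s

Shortest distances from 306:
306: 0
338: 1  (via 306)
334: 2  (via 338)
301: 2  (via 306)
309: 4  (via 338)
327: 5  (via 338)
329: 5  (via 301)
320: 6  (via 338)
353: 7  (via 334)
322: 8  (via 309)
Shortest route: 306 → 338 → 309 → 322 = 8 s.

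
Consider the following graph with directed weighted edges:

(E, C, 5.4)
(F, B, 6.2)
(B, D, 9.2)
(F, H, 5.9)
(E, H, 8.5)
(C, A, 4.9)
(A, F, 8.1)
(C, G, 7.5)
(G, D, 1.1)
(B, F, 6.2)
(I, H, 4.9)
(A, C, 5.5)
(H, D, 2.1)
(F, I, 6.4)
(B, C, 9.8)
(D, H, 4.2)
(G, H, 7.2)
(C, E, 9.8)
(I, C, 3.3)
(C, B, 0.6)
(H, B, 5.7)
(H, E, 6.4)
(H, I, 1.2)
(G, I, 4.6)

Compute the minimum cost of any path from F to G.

17.2

Shortest distances from F:
F: 0
H: 5.9  (via F)
B: 6.2  (via F)
I: 6.4  (via F)
D: 8  (via H)
C: 9.7  (via I)
E: 12.3  (via H)
A: 14.6  (via C)
G: 17.2  (via C)
Shortest route: F–I–C–G = 17.2.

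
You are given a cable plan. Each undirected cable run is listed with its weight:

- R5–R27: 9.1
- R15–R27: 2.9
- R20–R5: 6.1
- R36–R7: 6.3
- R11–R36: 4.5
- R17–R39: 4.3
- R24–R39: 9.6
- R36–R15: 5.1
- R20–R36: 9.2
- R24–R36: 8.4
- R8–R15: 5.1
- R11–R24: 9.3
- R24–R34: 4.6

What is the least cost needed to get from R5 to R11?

19.8

Settle nodes by increasing distance from R5:
R5: 0
R20: 6.1  (via R5)
R27: 9.1  (via R5)
R15: 12  (via R27)
R36: 15.3  (via R20)
R8: 17.1  (via R15)
R11: 19.8  (via R36)
Shortest route: R5 → R20 → R36 → R11 = 19.8.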